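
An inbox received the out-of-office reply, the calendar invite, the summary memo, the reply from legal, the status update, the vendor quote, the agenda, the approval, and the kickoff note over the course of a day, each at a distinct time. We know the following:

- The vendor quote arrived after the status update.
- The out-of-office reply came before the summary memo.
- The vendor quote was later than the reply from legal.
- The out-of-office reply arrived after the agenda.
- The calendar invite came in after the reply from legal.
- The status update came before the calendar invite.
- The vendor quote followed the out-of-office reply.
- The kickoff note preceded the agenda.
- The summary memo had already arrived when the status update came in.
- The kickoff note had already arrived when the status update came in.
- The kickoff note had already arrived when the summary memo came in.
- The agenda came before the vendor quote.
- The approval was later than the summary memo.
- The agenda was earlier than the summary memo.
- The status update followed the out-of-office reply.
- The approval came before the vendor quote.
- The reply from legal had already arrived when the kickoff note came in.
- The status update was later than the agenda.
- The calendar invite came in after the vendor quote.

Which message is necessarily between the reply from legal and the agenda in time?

Tracing the constraints gives the reply from legal → the kickoff note → the agenda, so the kickoff note sits after the reply from legal and before the agenda.
No other message is forced both after the reply from legal and before the agenda.

the kickoff note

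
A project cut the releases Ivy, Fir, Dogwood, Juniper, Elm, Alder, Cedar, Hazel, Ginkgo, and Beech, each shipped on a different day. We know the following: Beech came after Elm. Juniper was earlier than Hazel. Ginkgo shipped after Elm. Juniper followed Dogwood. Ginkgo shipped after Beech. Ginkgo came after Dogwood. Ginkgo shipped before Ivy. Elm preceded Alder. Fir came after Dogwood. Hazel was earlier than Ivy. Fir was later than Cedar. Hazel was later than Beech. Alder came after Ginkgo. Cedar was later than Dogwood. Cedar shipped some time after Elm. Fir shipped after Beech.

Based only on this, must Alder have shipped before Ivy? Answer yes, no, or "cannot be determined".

No chain of stated constraints runs from Alder to Ivy, and none runs from Ivy to Alder either.
So the relative order of Alder and Ivy is not fixed by the given facts.

cannot be determined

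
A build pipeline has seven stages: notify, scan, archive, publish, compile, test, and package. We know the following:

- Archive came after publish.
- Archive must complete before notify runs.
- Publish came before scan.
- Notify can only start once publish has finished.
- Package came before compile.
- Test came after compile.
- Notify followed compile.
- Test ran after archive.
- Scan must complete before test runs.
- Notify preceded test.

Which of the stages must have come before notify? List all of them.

archive, compile, package, publish

Directly stated before notify: archive, compile, and publish.
Package reaches notify via package → compile → notify.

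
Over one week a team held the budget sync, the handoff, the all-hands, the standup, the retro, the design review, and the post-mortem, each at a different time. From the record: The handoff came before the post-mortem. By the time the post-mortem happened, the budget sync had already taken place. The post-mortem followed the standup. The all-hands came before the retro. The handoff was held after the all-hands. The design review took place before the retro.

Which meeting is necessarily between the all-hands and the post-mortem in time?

the handoff

Tracing the constraints gives the all-hands → the handoff → the post-mortem, so the handoff sits after the all-hands and before the post-mortem.
No other meeting is forced both after the all-hands and before the post-mortem.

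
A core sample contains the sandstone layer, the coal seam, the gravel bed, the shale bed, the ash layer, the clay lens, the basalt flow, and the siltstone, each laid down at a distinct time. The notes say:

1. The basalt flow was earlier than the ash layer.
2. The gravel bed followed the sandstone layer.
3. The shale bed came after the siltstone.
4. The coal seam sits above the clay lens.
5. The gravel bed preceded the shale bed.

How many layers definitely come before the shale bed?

3

Directly stated before the shale bed: the gravel bed and the siltstone.
The sandstone layer reaches the shale bed via the sandstone layer → the gravel bed → the shale bed.
No chain forces the clay lens (or any of the others) ahead of the shale bed.
That's the gravel bed, the sandstone layer, and the siltstone — 3 in all.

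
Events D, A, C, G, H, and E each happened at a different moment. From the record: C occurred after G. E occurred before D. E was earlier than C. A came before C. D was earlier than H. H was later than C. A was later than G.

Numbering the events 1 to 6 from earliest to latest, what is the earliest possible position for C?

4

A, E, and G must all come before C — 3 forced predecessors.
Nothing else is forced ahead of C, so its earliest slot is position 3 + 1 = 4.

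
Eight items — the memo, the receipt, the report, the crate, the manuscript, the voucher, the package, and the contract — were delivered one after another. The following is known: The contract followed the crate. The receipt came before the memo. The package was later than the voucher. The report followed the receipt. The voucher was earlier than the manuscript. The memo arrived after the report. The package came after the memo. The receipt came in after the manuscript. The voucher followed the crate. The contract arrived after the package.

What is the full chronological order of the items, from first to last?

The constraints fix every adjacent pair, so only one ordering works:
the crate → the voucher → the manuscript → the receipt → the report → the memo → the package → the contract.

the crate, the voucher, the manuscript, the receipt, the report, the memo, the package, the contract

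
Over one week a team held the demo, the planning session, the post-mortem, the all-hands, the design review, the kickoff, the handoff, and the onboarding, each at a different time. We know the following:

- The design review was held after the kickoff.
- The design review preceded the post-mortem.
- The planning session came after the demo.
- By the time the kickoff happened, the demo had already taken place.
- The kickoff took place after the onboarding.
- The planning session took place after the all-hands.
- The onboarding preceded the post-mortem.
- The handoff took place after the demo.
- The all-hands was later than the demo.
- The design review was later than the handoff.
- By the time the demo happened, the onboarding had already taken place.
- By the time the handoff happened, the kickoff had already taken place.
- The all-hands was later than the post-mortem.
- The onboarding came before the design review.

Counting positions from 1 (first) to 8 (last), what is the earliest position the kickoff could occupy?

3

The demo and the onboarding must both come before the kickoff — 2 forced predecessors.
Nothing else is forced ahead of the kickoff, so its earliest slot is position 2 + 1 = 3.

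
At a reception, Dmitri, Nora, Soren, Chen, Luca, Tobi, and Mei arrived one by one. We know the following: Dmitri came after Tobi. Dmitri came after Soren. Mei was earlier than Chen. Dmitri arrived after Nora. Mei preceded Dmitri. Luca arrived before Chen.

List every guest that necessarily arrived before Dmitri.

Directly stated before Dmitri: Mei, Nora, Soren, and Tobi.
No chain forces Chen (or any of the others) ahead of Dmitri.

Mei, Nora, Soren, Tobi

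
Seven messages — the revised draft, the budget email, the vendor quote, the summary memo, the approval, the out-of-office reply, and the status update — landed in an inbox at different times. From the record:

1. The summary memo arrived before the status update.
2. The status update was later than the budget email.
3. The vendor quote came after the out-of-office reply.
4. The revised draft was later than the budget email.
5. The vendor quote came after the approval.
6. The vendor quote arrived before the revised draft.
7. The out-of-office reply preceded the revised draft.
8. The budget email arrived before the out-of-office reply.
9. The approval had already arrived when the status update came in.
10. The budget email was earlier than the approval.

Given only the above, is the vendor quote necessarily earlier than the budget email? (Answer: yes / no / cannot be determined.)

no

Tracing the constraints gives the budget email → the out-of-office reply → the vendor quote, so the budget email must come before the vendor quote.
That means the vendor quote cannot be before the budget email.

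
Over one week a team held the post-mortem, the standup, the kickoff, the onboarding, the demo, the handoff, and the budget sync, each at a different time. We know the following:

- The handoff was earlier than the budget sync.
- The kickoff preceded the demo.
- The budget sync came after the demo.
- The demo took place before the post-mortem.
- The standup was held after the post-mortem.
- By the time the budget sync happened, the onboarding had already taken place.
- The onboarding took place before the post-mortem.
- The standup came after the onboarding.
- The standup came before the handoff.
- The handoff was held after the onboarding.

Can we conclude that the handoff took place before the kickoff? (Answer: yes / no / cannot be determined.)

Tracing the constraints gives the kickoff → the demo → the post-mortem → the standup → the handoff, so the kickoff must come before the handoff.
That means the handoff cannot be before the kickoff.

no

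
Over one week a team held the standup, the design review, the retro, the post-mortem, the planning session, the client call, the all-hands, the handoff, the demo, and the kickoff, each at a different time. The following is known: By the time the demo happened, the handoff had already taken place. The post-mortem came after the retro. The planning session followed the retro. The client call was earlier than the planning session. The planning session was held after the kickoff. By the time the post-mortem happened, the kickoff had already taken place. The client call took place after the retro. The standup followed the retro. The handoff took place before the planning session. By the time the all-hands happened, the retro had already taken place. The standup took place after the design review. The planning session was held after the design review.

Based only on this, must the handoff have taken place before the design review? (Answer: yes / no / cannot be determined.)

No chain of stated constraints runs from the handoff to the design review, and none runs from the design review to the handoff either.
So the relative order of the handoff and the design review is not fixed by the given facts.

cannot be determined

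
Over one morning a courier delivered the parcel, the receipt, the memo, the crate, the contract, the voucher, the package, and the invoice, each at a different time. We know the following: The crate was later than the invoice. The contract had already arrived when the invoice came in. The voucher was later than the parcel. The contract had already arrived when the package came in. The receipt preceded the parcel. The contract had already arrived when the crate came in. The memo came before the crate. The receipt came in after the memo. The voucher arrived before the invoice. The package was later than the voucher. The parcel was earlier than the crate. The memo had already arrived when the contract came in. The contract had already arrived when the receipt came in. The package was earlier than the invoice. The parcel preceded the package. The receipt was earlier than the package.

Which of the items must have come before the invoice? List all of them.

the contract, the memo, the package, the parcel, the receipt, the voucher

Directly stated before the invoice: the contract, the package, and the voucher.
The memo reaches the invoice via the memo → the contract → the invoice.
The parcel reaches the invoice via the parcel → the package → the invoice.
The receipt reaches the invoice via the receipt → the package → the invoice.
No chain forces the crate ahead of the invoice.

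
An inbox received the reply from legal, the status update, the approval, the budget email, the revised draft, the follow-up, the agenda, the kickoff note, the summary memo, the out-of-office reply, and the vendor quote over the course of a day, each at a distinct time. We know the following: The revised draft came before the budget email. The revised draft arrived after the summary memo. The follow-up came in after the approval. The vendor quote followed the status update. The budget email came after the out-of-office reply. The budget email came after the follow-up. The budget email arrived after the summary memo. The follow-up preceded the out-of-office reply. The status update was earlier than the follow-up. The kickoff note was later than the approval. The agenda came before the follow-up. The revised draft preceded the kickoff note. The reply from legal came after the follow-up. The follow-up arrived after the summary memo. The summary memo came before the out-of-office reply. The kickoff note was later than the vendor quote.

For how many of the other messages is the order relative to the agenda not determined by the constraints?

Forced after the agenda: the budget email, the follow-up, the out-of-office reply, and the reply from legal.
That leaves the approval, the kickoff note, the revised draft, the status update, the summary memo, and the vendor quote with no forced order relative to the agenda — 6.

6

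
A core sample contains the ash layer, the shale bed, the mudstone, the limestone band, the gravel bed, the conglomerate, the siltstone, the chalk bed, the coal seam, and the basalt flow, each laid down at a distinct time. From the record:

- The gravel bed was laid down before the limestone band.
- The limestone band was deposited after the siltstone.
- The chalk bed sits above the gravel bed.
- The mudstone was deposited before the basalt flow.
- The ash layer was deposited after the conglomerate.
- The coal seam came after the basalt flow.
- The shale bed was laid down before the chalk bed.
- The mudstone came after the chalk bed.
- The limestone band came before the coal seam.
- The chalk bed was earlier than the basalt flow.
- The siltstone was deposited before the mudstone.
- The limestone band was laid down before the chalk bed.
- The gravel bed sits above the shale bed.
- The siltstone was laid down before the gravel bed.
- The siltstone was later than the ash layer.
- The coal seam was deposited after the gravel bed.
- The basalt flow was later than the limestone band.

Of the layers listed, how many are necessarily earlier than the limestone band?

5

Directly stated before the limestone band: the gravel bed and the siltstone.
The ash layer reaches the limestone band via the ash layer → the siltstone → the limestone band.
The conglomerate reaches the limestone band via the conglomerate → the ash layer → the siltstone → the limestone band.
The shale bed reaches the limestone band via the shale bed → the gravel bed → the limestone band.
That's the ash layer, the conglomerate, the gravel bed, the shale bed, and the siltstone — 5 in all.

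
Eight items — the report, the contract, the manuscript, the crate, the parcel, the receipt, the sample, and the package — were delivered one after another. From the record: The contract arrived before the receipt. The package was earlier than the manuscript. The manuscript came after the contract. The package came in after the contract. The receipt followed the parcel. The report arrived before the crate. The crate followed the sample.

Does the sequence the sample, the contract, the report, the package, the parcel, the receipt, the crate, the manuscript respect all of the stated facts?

yes

Check each stated constraint against the proposed order — e.g. the sample is ahead of the crate; the contract is ahead of the manuscript. Every pair is in the required order; nothing is violated.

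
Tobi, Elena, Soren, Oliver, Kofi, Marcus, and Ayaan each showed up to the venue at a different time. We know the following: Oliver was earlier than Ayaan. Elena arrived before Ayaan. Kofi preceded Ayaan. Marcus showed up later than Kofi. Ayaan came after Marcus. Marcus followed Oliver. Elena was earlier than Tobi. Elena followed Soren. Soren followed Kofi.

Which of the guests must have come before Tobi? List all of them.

Directly stated before Tobi: Elena.
Kofi reaches Tobi via Kofi → Soren → Elena → Tobi.
Soren reaches Tobi via Soren → Elena → Tobi.
No chain forces Marcus (or any of the others) ahead of Tobi.

Elena, Kofi, Soren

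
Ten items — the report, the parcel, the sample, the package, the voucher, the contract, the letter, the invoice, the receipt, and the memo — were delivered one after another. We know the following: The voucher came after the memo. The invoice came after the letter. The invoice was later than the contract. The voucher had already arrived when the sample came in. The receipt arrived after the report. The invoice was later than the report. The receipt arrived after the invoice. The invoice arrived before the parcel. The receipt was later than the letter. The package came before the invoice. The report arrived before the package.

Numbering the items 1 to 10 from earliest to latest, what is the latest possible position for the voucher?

9

The voucher must come before the sample — 1 item forced after it.
Everything else can be placed before the voucher in some valid order, so the voucher can sit as late as position 10 − 1 = 9.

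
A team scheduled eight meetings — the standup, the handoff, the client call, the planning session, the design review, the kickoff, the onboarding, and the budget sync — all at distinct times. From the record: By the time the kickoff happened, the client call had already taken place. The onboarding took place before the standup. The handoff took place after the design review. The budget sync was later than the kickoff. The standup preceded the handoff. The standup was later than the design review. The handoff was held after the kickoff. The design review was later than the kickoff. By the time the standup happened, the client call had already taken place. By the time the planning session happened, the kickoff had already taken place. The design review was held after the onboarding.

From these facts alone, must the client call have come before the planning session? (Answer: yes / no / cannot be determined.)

yes

Chain the constraints: the client call → the kickoff → the planning session. Each link is directly stated, so the client call comes before the planning session.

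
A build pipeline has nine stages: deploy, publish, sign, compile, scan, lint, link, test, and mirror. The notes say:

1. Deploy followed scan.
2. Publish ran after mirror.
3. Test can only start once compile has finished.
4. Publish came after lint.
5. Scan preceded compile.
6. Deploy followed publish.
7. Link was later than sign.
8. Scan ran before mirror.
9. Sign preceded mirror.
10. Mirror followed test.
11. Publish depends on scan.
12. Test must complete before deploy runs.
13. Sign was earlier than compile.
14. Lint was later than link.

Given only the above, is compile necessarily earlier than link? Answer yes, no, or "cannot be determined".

cannot be determined

No chain of stated constraints runs from compile to link, and none runs from link to compile either.
So the relative order of compile and link is not fixed by the given facts.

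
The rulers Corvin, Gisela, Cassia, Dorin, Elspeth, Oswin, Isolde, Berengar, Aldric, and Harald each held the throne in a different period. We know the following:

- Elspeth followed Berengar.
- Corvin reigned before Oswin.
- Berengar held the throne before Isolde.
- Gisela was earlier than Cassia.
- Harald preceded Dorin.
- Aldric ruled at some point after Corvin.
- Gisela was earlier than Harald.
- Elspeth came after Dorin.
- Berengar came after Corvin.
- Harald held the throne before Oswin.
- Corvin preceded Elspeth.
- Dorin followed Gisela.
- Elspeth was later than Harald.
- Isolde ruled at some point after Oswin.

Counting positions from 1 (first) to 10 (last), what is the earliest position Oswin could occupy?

4

Corvin, Gisela, and Harald must all come before Oswin — 3 forced predecessors.
Nothing else is forced ahead of Oswin, so their earliest slot is position 3 + 1 = 4.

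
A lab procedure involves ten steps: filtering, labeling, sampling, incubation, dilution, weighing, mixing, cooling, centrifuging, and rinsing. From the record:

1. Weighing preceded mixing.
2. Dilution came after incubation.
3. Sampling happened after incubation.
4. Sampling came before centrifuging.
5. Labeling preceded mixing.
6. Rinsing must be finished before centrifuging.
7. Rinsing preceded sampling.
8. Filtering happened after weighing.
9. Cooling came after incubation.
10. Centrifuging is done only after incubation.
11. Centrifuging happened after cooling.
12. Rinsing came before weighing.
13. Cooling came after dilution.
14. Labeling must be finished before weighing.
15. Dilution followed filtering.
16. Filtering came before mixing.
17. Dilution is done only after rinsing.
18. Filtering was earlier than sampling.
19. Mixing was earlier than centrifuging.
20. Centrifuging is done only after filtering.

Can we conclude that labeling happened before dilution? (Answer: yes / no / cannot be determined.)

yes

Chain the constraints: labeling → weighing → filtering → dilution. Each link is directly stated, so labeling comes before dilution.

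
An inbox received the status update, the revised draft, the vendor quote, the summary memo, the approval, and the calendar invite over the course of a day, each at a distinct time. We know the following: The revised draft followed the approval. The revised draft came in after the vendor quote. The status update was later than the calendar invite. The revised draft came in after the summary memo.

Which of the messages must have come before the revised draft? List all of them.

the approval, the summary memo, the vendor quote

Directly stated before the revised draft: the approval, the summary memo, and the vendor quote.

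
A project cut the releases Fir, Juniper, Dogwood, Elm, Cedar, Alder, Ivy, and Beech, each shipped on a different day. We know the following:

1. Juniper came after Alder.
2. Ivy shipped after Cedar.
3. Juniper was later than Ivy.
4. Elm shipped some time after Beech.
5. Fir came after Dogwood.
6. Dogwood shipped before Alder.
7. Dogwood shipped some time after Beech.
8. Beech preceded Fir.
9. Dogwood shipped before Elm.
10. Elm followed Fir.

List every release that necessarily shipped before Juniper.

Directly stated before Juniper: Alder and Ivy.
Beech reaches Juniper via Beech → Dogwood → Alder → Juniper.
Cedar reaches Juniper via Cedar → Ivy → Juniper.
Dogwood reaches Juniper via Dogwood → Alder → Juniper.
No chain forces Elm (or any of the others) ahead of Juniper.

Alder, Beech, Cedar, Dogwood, Ivy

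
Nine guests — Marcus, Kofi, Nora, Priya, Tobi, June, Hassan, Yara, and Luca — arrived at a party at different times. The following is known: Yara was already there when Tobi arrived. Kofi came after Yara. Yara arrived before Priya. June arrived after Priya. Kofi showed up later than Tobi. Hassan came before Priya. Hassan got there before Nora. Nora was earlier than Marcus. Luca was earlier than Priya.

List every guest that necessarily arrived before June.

Directly stated before June: Priya.
Hassan reaches June via Hassan → Priya → June.
Luca reaches June via Luca → Priya → June.
Yara reaches June via Yara → Priya → June.
No chain forces Tobi (or any of the others) ahead of June.

Hassan, Luca, Priya, Yara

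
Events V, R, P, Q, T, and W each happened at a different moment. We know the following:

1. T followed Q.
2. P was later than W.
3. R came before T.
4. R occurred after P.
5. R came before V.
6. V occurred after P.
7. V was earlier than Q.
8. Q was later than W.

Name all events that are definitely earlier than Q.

Directly stated before Q: V and W.
P reaches Q via P → V → Q.
R reaches Q via R → V → Q.
No chain forces T ahead of Q.

P, R, V, W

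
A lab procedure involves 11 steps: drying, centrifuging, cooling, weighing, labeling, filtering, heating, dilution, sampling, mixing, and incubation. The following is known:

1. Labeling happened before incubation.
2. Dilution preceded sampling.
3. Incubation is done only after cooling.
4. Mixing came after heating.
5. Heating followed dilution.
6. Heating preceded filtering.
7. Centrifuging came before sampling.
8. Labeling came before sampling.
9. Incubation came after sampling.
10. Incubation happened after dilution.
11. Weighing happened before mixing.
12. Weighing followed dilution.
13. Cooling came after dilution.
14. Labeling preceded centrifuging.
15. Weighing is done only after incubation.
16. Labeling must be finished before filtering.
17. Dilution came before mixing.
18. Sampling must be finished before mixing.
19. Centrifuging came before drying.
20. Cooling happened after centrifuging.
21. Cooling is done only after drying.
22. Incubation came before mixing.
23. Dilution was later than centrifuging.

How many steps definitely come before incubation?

Directly stated before incubation: cooling, dilution, labeling, and sampling.
Centrifuging reaches incubation via centrifuging → dilution → incubation.
Drying reaches incubation via drying → cooling → incubation.
No chain forces heating (or any of the others) ahead of incubation.
That's centrifuging, cooling, dilution, drying, labeling, and sampling — 6 in all.

6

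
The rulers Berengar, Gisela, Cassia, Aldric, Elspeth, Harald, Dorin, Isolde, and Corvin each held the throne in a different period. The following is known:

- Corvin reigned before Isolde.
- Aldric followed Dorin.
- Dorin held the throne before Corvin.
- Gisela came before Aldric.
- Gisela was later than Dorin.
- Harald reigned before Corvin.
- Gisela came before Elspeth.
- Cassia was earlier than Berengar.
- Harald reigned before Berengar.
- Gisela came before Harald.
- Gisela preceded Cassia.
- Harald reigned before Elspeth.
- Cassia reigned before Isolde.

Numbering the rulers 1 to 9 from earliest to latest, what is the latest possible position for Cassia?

Cassia must come before Berengar and Isolde — 2 rulers forced after them.
Everything else can be placed before Cassia in some valid order, so Cassia can sit as late as position 9 − 2 = 7.

7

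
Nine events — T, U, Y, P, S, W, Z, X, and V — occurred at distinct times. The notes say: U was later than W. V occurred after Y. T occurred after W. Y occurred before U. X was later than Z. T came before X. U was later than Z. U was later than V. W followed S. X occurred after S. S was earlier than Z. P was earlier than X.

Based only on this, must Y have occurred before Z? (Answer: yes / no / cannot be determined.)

No chain of stated constraints runs from Y to Z, and none runs from Z to Y either.
So the relative order of Y and Z is not fixed by the given facts.

cannot be determined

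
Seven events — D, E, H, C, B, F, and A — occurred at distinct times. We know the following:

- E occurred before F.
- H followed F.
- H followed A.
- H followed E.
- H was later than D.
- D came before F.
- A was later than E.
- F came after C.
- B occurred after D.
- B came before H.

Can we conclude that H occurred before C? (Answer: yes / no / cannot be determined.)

no

Tracing the constraints gives C → F → H, so C must come before H.
That means H cannot be before C.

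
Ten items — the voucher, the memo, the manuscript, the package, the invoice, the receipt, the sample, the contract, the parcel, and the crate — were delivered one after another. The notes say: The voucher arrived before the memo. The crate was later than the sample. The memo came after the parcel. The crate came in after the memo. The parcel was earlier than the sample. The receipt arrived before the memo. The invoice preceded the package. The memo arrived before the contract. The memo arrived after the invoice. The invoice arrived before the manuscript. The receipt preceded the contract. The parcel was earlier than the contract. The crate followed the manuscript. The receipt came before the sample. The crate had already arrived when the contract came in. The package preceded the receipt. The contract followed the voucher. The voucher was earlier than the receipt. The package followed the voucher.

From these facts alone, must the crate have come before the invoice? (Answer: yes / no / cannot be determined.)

Tracing the constraints gives the invoice → the memo → the crate, so the invoice must come before the crate.
That means the crate cannot be before the invoice.

no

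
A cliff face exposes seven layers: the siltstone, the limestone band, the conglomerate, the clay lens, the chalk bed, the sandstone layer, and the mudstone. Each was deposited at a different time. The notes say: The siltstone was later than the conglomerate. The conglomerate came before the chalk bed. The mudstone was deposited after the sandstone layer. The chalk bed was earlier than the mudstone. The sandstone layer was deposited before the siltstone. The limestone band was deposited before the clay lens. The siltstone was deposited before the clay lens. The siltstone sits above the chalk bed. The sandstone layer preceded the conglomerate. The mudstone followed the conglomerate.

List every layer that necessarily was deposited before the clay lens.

the chalk bed, the conglomerate, the limestone band, the sandstone layer, the siltstone

Directly stated before the clay lens: the limestone band and the siltstone.
The chalk bed reaches the clay lens via the chalk bed → the siltstone → the clay lens.
The conglomerate reaches the clay lens via the conglomerate → the siltstone → the clay lens.
The sandstone layer reaches the clay lens via the sandstone layer → the siltstone → the clay lens.
No chain forces the mudstone ahead of the clay lens.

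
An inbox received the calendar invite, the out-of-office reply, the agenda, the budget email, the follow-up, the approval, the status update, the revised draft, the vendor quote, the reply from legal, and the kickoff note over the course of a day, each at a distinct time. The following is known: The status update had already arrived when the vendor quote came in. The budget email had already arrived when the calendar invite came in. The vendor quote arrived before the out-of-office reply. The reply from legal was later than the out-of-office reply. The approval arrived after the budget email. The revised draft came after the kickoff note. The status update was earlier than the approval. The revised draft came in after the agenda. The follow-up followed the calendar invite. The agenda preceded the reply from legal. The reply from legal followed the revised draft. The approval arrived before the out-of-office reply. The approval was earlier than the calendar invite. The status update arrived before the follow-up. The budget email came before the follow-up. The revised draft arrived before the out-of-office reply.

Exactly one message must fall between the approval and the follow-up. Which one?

the calendar invite

Tracing the constraints gives the approval → the calendar invite → the follow-up, so the calendar invite sits after the approval and before the follow-up.
No other message is forced both after the approval and before the follow-up.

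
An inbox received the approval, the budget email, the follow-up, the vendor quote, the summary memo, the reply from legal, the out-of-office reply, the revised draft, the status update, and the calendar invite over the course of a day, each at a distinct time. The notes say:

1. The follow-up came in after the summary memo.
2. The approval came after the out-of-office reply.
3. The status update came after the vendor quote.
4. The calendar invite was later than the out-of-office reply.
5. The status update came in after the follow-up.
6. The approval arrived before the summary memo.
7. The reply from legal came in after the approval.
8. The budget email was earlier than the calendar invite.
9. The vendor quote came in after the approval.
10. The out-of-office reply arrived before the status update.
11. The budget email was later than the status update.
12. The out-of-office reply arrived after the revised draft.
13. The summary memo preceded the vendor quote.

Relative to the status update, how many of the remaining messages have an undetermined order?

1

Forced before the status update: the approval, the follow-up, the out-of-office reply, the revised draft, the summary memo, and the vendor quote; forced after the status update: the budget email and the calendar invite.
That leaves the reply from legal with no forced order relative to the status update — 1.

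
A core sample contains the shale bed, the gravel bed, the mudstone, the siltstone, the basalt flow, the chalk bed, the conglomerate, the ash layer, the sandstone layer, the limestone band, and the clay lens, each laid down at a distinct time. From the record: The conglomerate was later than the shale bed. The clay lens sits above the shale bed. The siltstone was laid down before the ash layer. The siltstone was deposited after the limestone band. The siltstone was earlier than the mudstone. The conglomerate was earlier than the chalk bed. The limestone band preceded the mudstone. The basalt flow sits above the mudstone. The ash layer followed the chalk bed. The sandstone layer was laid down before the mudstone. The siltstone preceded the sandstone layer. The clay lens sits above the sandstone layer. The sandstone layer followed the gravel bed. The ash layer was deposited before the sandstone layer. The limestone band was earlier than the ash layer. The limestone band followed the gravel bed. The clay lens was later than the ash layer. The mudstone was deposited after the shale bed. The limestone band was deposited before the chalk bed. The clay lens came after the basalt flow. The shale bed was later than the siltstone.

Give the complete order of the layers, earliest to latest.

The constraints fix every adjacent pair, so only one ordering works:
the gravel bed → the limestone band → the siltstone → the shale bed → the conglomerate → the chalk bed → the ash layer → the sandstone layer → the mudstone → the basalt flow → the clay lens.

the gravel bed, the limestone band, the siltstone, the shale bed, the conglomerate, the chalk bed, the ash layer, the sandstone layer, the mudstone, the basalt flow, the clay lens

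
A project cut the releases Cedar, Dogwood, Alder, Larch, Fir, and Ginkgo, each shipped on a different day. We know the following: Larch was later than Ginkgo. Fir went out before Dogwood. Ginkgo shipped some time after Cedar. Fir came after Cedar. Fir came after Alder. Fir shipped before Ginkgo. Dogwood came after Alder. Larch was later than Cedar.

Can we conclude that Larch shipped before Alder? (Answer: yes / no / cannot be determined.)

Tracing the constraints gives Alder → Fir → Ginkgo → Larch, so Alder must come before Larch.
That means Larch cannot be before Alder.

no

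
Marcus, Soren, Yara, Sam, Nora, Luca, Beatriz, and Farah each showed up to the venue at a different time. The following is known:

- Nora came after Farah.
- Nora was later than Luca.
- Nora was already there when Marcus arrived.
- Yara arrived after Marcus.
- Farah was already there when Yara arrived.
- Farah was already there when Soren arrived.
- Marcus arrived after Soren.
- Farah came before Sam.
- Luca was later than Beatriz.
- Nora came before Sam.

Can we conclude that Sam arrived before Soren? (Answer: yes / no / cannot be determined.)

No chain of stated constraints runs from Sam to Soren, and none runs from Soren to Sam either.
So the relative order of Sam and Soren is not fixed by the given facts.

cannot be determined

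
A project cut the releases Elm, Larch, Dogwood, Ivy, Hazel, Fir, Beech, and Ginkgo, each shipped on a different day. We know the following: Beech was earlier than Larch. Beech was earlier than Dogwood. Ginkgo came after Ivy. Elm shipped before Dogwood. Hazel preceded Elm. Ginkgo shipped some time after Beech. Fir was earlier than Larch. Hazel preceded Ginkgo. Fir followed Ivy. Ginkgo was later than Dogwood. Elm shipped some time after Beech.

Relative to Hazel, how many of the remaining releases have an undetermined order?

4

Forced after Hazel: Dogwood, Elm, and Ginkgo.
That leaves Beech, Fir, Ivy, and Larch with no forced order relative to Hazel — 4.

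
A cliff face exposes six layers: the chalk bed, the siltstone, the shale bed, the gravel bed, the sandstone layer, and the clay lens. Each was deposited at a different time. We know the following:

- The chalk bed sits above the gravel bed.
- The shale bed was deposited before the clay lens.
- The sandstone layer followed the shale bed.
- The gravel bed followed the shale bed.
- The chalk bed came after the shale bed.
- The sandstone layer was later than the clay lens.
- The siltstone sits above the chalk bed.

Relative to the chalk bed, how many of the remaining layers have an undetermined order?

Forced before the chalk bed: the gravel bed and the shale bed; forced after the chalk bed: the siltstone.
That leaves the clay lens and the sandstone layer with no forced order relative to the chalk bed — 2.

2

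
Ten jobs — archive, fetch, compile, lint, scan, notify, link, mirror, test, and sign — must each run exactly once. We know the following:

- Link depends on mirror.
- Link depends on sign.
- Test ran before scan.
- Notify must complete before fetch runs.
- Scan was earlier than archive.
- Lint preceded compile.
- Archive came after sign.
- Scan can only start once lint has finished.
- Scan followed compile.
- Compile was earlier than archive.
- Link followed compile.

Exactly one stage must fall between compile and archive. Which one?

Tracing the constraints gives compile → scan → archive, so scan sits after compile and before archive.
No other stage is forced both after compile and before archive.

scan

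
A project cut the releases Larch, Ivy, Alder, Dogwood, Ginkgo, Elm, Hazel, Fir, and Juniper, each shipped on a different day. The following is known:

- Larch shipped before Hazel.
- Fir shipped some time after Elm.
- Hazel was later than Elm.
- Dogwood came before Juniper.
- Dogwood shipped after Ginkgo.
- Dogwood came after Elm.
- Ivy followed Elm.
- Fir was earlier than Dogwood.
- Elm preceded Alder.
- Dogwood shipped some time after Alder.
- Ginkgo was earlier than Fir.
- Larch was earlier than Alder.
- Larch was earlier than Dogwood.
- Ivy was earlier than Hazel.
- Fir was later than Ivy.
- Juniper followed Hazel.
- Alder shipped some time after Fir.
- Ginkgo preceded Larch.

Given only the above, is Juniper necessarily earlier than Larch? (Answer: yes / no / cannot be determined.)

no

Tracing the constraints gives Larch → Dogwood → Juniper, so Larch must come before Juniper.
That means Juniper cannot be before Larch.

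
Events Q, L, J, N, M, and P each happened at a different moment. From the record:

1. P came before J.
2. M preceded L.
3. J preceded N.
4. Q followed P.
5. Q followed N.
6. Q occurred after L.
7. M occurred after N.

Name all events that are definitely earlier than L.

Directly stated before L: M.
J reaches L via J → N → M → L.
N reaches L via N → M → L.
P reaches L via P → J → N → M → L.
No chain forces Q ahead of L.

J, M, N, P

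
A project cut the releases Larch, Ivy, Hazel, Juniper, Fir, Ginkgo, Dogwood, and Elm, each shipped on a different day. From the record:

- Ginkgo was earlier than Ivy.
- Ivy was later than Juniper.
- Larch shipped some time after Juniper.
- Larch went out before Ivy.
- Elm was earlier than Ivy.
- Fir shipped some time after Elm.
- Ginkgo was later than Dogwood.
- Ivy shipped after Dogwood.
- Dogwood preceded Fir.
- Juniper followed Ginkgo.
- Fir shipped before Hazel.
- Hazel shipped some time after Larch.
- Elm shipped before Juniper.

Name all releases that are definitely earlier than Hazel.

Dogwood, Elm, Fir, Ginkgo, Juniper, Larch

Directly stated before Hazel: Fir and Larch.
Dogwood reaches Hazel via Dogwood → Fir → Hazel.
Elm reaches Hazel via Elm → Fir → Hazel.
Ginkgo reaches Hazel via Ginkgo → Juniper → Larch → Hazel.
Likewise Juniper reaches Hazel by chaining the stated constraints.
No chain forces Ivy ahead of Hazel.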